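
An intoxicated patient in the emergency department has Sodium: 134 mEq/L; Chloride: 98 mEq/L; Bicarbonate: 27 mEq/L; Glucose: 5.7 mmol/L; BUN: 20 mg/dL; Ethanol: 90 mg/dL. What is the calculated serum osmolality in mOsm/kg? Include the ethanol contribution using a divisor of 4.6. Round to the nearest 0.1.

300.4 mOsm/kg

Calculated osmolality = 2·Na + glucose + BUN/2.8 + ethanol/4.6
= 2·134 + 5.7 + 20/2.8 + 90/4.6
= 268 + 5.70 + 7.14 + 19.57
= 300.41 mOsm/kg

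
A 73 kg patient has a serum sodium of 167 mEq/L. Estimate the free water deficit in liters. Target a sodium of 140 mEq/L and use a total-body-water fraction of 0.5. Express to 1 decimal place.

TBW = 0.5 · 73 = 36.5 L
Free water deficit = TBW · (Na/140 − 1)
= 36.5 · (167/140 − 1)
= 36.5 · 0.1929
= 7.04 L

7.0 L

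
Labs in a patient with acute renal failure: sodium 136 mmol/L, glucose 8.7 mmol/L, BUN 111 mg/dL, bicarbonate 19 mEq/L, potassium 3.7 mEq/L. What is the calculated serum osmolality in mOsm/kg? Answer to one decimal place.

320.3 mOsm/kg

Calculated osmolality = 2·Na + glucose + BUN/2.8
= 2·136 + 8.7 + 111/2.8
= 272 + 8.70 + 39.64
= 320.34 mOsm/kg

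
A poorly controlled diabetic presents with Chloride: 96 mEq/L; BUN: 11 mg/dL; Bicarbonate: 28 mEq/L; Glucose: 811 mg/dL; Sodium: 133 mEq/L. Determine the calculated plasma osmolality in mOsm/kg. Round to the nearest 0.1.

Calculated osmolality = 2·Na + glucose/18 + BUN/2.8
= 2·133 + 811/18 + 11/2.8
= 266 + 45.06 + 3.93
= 314.99 mOsm/kg

315.0 mOsm/kg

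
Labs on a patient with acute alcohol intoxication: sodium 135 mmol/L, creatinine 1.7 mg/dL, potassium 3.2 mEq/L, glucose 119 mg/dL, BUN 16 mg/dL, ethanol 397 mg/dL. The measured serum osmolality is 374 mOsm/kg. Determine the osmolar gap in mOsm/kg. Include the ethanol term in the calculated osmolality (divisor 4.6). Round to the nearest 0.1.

Calculated osmolality = 2·Na + glucose/18 + BUN/2.8 + ethanol/4.6
= 2·135 + 119/18 + 16/2.8 + 397/4.6
= 270 + 6.61 + 5.71 + 86.30
= 368.62 mOsm/kg ≈ 368.6 mOsm/kg
Osmolar gap = measured − calculated = 374 − 368.6 = 5.4 mOsm/kg

5.4 mOsm/kg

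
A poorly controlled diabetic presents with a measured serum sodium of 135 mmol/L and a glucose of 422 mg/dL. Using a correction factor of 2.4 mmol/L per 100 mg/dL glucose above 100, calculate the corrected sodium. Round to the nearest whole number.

143 mmol/L

Corrected Na = measured Na + 2.4 · (glucose − 100)/100
= 135 + 2.4 · (422 − 100)/100
= 135 + 7.7
= 142.7 mmol/L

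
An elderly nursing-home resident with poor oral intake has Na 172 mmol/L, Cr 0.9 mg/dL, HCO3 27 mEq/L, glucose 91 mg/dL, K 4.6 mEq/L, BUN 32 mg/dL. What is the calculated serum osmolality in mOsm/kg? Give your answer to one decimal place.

Calculated osmolality = 2·Na + glucose/18 + BUN/2.8
= 2·172 + 91/18 + 32/2.8
= 344 + 5.06 + 11.43
= 360.49 mOsm/kg

360.5 mOsm/kg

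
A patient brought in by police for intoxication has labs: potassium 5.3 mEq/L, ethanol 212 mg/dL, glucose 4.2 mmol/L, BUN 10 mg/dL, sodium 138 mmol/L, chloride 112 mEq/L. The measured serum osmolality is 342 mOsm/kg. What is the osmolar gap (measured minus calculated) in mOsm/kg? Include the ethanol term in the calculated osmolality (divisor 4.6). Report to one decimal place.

12.1 mOsm/kg

Calculated osmolality = 2·Na + glucose + BUN/2.8 + ethanol/4.6
= 2·138 + 4.2 + 10/2.8 + 212/4.6
= 276 + 4.20 + 3.57 + 46.09
= 329.86 mOsm/kg ≈ 329.9 mOsm/kg
Osmolar gap = measured − calculated = 342 − 329.9 = 12.1 mOsm/kg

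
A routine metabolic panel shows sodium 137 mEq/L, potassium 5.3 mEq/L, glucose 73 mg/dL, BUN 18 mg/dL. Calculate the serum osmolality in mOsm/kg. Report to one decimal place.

284.5 mOsm/kg

Calculated osmolality = 2·Na + glucose/18 + BUN/2.8
= 2·137 + 73/18 + 18/2.8
= 274 + 4.06 + 6.43
= 284.49 mOsm/kg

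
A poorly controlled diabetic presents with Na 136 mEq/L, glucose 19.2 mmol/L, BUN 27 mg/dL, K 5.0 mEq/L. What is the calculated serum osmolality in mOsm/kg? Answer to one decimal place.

Calculated osmolality = 2·Na + glucose + BUN/2.8
= 2·136 + 19.2 + 27/2.8
= 272 + 19.20 + 9.64
= 300.84 mOsm/kg

300.8 mOsm/kg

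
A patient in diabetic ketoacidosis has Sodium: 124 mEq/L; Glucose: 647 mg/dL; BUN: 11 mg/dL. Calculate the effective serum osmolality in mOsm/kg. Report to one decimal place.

283.9 mOsm/kg

Effective osmolality excludes urea (freely permeant across cell membranes):
2·Na + glucose/18
= 2·124 + 647/18
= 248 + 35.94
= 283.94 mOsm/kg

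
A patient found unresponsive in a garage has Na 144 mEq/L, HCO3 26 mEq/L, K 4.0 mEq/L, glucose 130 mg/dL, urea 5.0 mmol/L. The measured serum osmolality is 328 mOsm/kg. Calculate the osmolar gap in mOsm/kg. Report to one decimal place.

27.8 mOsm/kg

Calculated osmolality = 2·Na + glucose/18 + urea
= 2·144 + 130/18 + 5
= 288 + 7.22 + 5
= 300.22 mOsm/kg ≈ 300.2 mOsm/kg
Osmolar gap = measured − calculated = 328 − 300.2 = 27.8 mOsm/kg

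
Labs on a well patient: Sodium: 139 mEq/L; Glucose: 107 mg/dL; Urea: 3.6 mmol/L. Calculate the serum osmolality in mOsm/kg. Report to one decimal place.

Calculated osmolality = 2·Na + glucose/18 + urea
= 2·139 + 107/18 + 3.6
= 278 + 5.94 + 3.60
= 287.54 mOsm/kg

287.5 mOsm/kg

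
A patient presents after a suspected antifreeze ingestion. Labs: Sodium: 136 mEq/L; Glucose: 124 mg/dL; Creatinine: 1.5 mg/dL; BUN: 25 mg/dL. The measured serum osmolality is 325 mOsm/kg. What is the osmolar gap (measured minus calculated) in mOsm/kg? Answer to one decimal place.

37.2 mOsm/kg

Calculated osmolality = 2·Na + glucose/18 + BUN/2.8
= 2·136 + 124/18 + 25/2.8
= 272 + 6.89 + 8.93
= 287.82 mOsm/kg ≈ 287.8 mOsm/kg
Osmolar gap = measured − calculated = 325 − 287.8 = 37.2 mOsm/kg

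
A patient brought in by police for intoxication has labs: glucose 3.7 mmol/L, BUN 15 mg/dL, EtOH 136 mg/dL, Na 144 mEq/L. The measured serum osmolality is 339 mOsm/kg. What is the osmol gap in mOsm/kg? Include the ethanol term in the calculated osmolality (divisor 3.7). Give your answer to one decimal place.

Calculated osmolality = 2·Na + glucose + BUN/2.8 + ethanol/3.7
= 2·144 + 3.7 + 15/2.8 + 136/3.7
= 288 + 3.70 + 5.36 + 36.76
= 333.82 mOsm/kg ≈ 333.8 mOsm/kg
Osmolar gap = measured − calculated = 339 − 333.8 = 5.2 mOsm/kg

5.2 mOsm/kg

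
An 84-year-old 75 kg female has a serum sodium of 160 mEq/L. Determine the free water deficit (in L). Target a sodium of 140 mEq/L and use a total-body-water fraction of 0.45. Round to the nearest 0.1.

4.8 L

TBW = 0.45 · 75 = 33.75 L
Free water deficit = TBW · (Na/140 − 1)
= 33.75 · (160/140 − 1)
= 33.75 · 0.1429
= 4.82 L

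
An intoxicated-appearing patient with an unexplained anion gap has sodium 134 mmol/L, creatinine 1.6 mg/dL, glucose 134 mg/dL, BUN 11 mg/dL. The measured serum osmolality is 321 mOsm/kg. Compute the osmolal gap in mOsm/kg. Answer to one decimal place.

41.6 mOsm/kg

Calculated osmolality = 2·Na + glucose/18 + BUN/2.8
= 2·134 + 134/18 + 11/2.8
= 268 + 7.44 + 3.93
= 279.37 mOsm/kg ≈ 279.4 mOsm/kg
Osmolar gap = measured − calculated = 321 − 279.4 = 41.6 mOsm/kg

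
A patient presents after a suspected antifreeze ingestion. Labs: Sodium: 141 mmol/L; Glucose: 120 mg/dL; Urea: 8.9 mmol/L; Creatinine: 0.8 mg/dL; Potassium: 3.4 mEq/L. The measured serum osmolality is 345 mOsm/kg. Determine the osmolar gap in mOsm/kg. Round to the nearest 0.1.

47.4 mOsm/kg

Calculated osmolality = 2·Na + glucose/18 + urea
= 2·141 + 120/18 + 8.9
= 282 + 6.67 + 8.90
= 297.57 mOsm/kg ≈ 297.6 mOsm/kg
Osmolar gap = measured − calculated = 345 − 297.6 = 47.4 mOsm/kg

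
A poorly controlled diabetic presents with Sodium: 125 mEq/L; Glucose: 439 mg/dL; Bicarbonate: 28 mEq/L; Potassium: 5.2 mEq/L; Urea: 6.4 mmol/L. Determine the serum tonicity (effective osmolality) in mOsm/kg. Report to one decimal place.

274.4 mOsm/kg

Effective osmolality excludes urea (freely permeant across cell membranes):
2·Na + glucose/18
= 2·125 + 439/18
= 250 + 24.39
= 274.39 mOsm/kg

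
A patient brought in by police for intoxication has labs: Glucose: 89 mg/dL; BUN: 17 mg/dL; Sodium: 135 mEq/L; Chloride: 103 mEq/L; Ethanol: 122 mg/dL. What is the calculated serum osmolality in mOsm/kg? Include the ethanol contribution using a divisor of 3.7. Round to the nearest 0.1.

Calculated osmolality = 2·Na + glucose/18 + BUN/2.8 + ethanol/3.7
= 2·135 + 89/18 + 17/2.8 + 122/3.7
= 270 + 4.94 + 6.07 + 32.97
= 313.98 mOsm/kg

314.0 mOsm/kg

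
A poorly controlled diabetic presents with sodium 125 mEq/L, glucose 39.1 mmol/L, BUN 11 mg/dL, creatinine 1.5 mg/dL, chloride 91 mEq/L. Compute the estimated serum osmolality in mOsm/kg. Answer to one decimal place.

293.0 mOsm/kg

Calculated osmolality = 2·Na + glucose + BUN/2.8
= 2·125 + 39.1 + 11/2.8
= 250 + 39.10 + 3.93
= 293.03 mOsm/kg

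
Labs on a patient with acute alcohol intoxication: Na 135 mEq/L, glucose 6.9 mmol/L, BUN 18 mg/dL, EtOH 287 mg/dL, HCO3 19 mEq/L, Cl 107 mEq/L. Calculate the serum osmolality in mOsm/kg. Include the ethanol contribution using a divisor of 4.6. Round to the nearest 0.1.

345.7 mOsm/kg

Calculated osmolality = 2·Na + glucose + BUN/2.8 + ethanol/4.6
= 2·135 + 6.9 + 18/2.8 + 287/4.6
= 270 + 6.90 + 6.43 + 62.39
= 345.72 mOsm/kg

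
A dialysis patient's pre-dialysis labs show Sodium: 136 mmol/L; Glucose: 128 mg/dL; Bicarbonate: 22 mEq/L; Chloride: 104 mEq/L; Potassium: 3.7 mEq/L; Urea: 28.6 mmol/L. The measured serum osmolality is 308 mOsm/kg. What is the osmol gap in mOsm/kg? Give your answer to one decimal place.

0.3 mOsm/kg

Calculated osmolality = 2·Na + glucose/18 + urea
= 2·136 + 128/18 + 28.6
= 272 + 7.11 + 28.60
= 307.71 mOsm/kg ≈ 307.7 mOsm/kg
Osmolar gap = measured − calculated = 308 − 307.7 = 0.3 mOsm/kg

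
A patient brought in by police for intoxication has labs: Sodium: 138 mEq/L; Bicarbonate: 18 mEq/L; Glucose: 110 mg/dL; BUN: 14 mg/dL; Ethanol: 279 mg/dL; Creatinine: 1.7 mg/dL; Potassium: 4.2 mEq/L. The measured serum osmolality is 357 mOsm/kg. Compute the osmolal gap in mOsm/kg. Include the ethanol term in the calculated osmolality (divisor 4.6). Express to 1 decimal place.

9.2 mOsm/kg

Calculated osmolality = 2·Na + glucose/18 + BUN/2.8 + ethanol/4.6
= 2·138 + 110/18 + 14/2.8 + 279/4.6
= 276 + 6.11 + 5 + 60.65
= 347.76 mOsm/kg ≈ 347.8 mOsm/kg
Osmolar gap = measured − calculated = 357 − 347.8 = 9.2 mOsm/kg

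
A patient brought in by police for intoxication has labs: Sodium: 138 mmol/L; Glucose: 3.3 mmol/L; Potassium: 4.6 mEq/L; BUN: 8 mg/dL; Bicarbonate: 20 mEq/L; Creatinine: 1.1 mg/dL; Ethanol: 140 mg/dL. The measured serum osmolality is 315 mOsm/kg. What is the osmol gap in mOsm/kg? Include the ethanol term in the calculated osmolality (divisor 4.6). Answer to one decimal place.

2.4 mOsm/kg

Calculated osmolality = 2·Na + glucose + BUN/2.8 + ethanol/4.6
= 2·138 + 3.3 + 8/2.8 + 140/4.6
= 276 + 3.30 + 2.86 + 30.43
= 312.59 mOsm/kg ≈ 312.6 mOsm/kg
Osmolar gap = measured − calculated = 315 − 312.6 = 2.4 mOsm/kg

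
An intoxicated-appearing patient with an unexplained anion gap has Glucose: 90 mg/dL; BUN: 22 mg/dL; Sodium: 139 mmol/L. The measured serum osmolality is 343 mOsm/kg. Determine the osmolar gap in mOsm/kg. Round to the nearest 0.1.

Calculated osmolality = 2·Na + glucose/18 + BUN/2.8
= 2·139 + 90/18 + 22/2.8
= 278 + 5 + 7.86
= 290.86 mOsm/kg ≈ 290.9 mOsm/kg
Osmolar gap = measured − calculated = 343 − 290.9 = 52.1 mOsm/kg

52.1 mOsm/kg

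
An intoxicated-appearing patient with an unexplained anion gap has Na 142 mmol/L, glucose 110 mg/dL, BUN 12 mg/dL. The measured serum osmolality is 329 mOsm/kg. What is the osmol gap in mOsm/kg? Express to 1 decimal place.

34.6 mOsm/kg

Calculated osmolality = 2·Na + glucose/18 + BUN/2.8
= 2·142 + 110/18 + 12/2.8
= 284 + 6.11 + 4.29
= 294.4 mOsm/kg ≈ 294.4 mOsm/kg
Osmolar gap = measured − calculated = 329 − 294.4 = 34.6 mOsm/kg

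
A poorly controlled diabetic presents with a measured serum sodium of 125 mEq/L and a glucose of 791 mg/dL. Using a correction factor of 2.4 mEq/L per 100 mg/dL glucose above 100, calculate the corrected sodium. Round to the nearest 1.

142 mEq/L

Corrected Na = measured Na + 2.4 · (glucose − 100)/100
= 125 + 2.4 · (791 − 100)/100
= 125 + 16.6
= 141.6 mEq/L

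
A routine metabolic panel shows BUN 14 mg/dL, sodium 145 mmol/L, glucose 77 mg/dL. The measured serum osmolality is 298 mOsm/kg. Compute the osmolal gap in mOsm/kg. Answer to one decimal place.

Calculated osmolality = 2·Na + glucose/18 + BUN/2.8
= 2·145 + 77/18 + 14/2.8
= 290 + 4.28 + 5
= 299.28 mOsm/kg ≈ 299.3 mOsm/kg
Osmolar gap = measured − calculated = 298 − 299.3 = -1.3 mOsm/kg

-1.3 mOsm/kg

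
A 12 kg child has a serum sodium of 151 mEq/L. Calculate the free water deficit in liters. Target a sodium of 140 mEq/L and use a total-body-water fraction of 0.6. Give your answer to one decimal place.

0.6 L

TBW = 0.6 · 12 = 7.2 L
Free water deficit = TBW · (Na/140 − 1)
= 7.2 · (151/140 − 1)
= 7.2 · 0.0786
= 0.57 L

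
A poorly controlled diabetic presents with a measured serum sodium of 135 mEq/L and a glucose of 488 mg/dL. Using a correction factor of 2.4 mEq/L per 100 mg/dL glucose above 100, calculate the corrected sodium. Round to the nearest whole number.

144 mEq/L

Corrected Na = measured Na + 2.4 · (glucose − 100)/100
= 135 + 2.4 · (488 − 100)/100
= 135 + 9.3
= 144.3 mEq/L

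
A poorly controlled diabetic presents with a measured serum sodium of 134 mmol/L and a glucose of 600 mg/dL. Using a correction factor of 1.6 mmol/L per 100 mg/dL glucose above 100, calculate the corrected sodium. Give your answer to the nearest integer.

Corrected Na = measured Na + 1.6 · (glucose − 100)/100
= 134 + 1.6 · (600 − 100)/100
= 134 + 8
= 142 mmol/L

142 mmol/L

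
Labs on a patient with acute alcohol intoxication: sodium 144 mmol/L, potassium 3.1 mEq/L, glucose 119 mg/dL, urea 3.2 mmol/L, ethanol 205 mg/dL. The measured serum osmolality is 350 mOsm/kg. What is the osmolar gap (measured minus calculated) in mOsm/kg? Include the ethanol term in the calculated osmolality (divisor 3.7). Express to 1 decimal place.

Calculated osmolality = 2·Na + glucose/18 + urea + ethanol/3.7
= 2·144 + 119/18 + 3.2 + 205/3.7
= 288 + 6.61 + 3.20 + 55.41
= 353.22 mOsm/kg ≈ 353.2 mOsm/kg
Osmolar gap = measured − calculated = 350 − 353.2 = -3.2 mOsm/kg

-3.2 mOsm/kg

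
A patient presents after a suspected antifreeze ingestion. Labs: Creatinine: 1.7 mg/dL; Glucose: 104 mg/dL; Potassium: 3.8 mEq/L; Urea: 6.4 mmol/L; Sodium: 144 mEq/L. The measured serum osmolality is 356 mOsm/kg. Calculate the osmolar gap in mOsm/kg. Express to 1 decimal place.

55.8 mOsm/kg

Calculated osmolality = 2·Na + glucose/18 + urea
= 2·144 + 104/18 + 6.4
= 288 + 5.78 + 6.40
= 300.18 mOsm/kg ≈ 300.2 mOsm/kg
Osmolar gap = measured − calculated = 356 − 300.2 = 55.8 mOsm/kg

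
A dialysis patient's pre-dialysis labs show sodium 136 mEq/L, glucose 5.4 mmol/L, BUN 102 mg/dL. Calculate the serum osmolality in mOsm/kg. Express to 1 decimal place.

Calculated osmolality = 2·Na + glucose + BUN/2.8
= 2·136 + 5.4 + 102/2.8
= 272 + 5.40 + 36.43
= 313.83 mOsm/kg

313.8 mOsm/kg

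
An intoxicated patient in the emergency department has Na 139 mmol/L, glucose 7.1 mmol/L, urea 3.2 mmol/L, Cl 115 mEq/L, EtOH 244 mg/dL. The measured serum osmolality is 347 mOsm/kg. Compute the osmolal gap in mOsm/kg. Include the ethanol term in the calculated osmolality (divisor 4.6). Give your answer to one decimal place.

Calculated osmolality = 2·Na + glucose + urea + ethanol/4.6
= 2·139 + 7.1 + 3.2 + 244/4.6
= 278 + 7.10 + 3.20 + 53.04
= 341.34 mOsm/kg ≈ 341.3 mOsm/kg
Osmolar gap = measured − calculated = 347 − 341.3 = 5.7 mOsm/kg

5.7 mOsm/kg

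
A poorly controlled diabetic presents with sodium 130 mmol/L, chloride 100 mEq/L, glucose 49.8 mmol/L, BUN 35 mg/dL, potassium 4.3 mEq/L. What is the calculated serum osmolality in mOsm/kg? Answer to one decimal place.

322.3 mOsm/kg

Calculated osmolality = 2·Na + glucose + BUN/2.8
= 2·130 + 49.8 + 35/2.8
= 260 + 49.80 + 12.50
= 322.3 mOsm/kg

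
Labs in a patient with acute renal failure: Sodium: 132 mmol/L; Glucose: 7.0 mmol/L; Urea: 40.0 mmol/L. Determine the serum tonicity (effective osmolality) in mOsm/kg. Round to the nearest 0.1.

271.0 mOsm/kg

Effective osmolality excludes urea (freely permeant across cell membranes):
2·Na + glucose
= 2·132 + 7
= 264 + 7
= 271 mOsm/kg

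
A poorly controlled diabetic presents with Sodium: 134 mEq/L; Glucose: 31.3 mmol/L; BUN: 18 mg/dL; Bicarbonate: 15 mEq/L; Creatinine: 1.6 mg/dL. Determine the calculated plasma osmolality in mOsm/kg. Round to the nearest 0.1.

305.7 mOsm/kg

Calculated osmolality = 2·Na + glucose + BUN/2.8
= 2·134 + 31.3 + 18/2.8
= 268 + 31.30 + 6.43
= 305.73 mOsm/kg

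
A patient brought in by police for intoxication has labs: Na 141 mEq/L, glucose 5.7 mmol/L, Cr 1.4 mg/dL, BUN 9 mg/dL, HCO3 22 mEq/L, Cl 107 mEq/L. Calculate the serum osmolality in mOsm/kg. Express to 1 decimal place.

290.9 mOsm/kg

Calculated osmolality = 2·Na + glucose + BUN/2.8
= 2·141 + 5.7 + 9/2.8
= 282 + 5.70 + 3.21
= 290.91 mOsm/kg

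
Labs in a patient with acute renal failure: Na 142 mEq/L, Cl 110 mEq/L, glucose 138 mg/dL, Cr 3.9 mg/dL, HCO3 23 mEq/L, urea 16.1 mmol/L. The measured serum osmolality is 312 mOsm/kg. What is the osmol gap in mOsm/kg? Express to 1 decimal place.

4.2 mOsm/kg

Calculated osmolality = 2·Na + glucose/18 + urea
= 2·142 + 138/18 + 16.1
= 284 + 7.67 + 16.10
= 307.77 mOsm/kg ≈ 307.8 mOsm/kg
Osmolar gap = measured − calculated = 312 − 307.8 = 4.2 mOsm/kg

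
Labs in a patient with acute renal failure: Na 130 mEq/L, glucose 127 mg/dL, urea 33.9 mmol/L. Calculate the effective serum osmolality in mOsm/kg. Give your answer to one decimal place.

Effective osmolality excludes urea (freely permeant across cell membranes):
2·Na + glucose/18
= 2·130 + 127/18
= 260 + 7.06
= 267.06 mOsm/kg

267.1 mOsm/kg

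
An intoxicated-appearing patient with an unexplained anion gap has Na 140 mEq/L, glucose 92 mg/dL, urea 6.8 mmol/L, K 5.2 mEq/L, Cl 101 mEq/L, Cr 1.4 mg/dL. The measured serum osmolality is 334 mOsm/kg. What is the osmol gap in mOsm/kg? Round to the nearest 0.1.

Calculated osmolality = 2·Na + glucose/18 + urea
= 2·140 + 92/18 + 6.8
= 280 + 5.11 + 6.80
= 291.91 mOsm/kg ≈ 291.9 mOsm/kg
Osmolar gap = measured − calculated = 334 − 291.9 = 42.1 mOsm/kg

42.1 mOsm/kg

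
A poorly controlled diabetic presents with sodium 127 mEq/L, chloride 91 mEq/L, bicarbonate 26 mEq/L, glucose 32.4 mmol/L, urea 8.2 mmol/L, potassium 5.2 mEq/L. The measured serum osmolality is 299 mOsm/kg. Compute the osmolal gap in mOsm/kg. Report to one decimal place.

Calculated osmolality = 2·Na + glucose + urea
= 2·127 + 32.4 + 8.2
= 254 + 32.40 + 8.20
= 294.6 mOsm/kg ≈ 294.6 mOsm/kg
Osmolar gap = measured − calculated = 299 − 294.6 = 4.4 mOsm/kg

4.4 mOsm/kg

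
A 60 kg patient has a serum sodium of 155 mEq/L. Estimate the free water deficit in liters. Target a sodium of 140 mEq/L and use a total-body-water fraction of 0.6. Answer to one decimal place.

3.9 L

TBW = 0.6 · 60 = 36 L
Free water deficit = TBW · (Na/140 − 1)
= 36 · (155/140 − 1)
= 36 · 0.1071
= 3.86 L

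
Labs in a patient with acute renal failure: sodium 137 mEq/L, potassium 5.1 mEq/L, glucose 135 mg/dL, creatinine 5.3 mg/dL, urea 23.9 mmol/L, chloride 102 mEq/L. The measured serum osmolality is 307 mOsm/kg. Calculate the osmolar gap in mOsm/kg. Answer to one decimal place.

1.6 mOsm/kg

Calculated osmolality = 2·Na + glucose/18 + urea
= 2·137 + 135/18 + 23.9
= 274 + 7.50 + 23.90
= 305.4 mOsm/kg ≈ 305.4 mOsm/kg
Osmolar gap = measured − calculated = 307 − 305.4 = 1.6 mOsm/kg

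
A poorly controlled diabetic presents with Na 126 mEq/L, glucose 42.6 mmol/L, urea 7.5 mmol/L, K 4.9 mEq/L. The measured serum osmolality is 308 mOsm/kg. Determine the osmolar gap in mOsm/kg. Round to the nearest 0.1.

5.9 mOsm/kg

Calculated osmolality = 2·Na + glucose + urea
= 2·126 + 42.6 + 7.5
= 252 + 42.60 + 7.50
= 302.1 mOsm/kg ≈ 302.1 mOsm/kg
Osmolar gap = measured − calculated = 308 − 302.1 = 5.9 mOsm/kg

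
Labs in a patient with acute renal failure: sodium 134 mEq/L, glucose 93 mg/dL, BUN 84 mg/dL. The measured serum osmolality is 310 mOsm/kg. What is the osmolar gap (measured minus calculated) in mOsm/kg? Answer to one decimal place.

Calculated osmolality = 2·Na + glucose/18 + BUN/2.8
= 2·134 + 93/18 + 84/2.8
= 268 + 5.17 + 30
= 303.17 mOsm/kg ≈ 303.2 mOsm/kg
Osmolar gap = measured − calculated = 310 − 303.2 = 6.8 mOsm/kg

6.8 mOsm/kg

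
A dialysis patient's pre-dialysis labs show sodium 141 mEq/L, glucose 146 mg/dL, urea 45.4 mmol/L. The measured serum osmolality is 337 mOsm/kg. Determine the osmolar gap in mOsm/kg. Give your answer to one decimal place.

1.5 mOsm/kg

Calculated osmolality = 2·Na + glucose/18 + urea
= 2·141 + 146/18 + 45.4
= 282 + 8.11 + 45.40
= 335.51 mOsm/kg ≈ 335.5 mOsm/kg
Osmolar gap = measured − calculated = 337 − 335.5 = 1.5 mOsm/kg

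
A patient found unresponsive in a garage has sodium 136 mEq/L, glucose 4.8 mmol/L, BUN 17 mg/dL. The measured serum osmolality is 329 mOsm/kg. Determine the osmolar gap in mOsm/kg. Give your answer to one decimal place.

46.1 mOsm/kg

Calculated osmolality = 2·Na + glucose + BUN/2.8
= 2·136 + 4.8 + 17/2.8
= 272 + 4.80 + 6.07
= 282.87 mOsm/kg ≈ 282.9 mOsm/kg
Osmolar gap = measured − calculated = 329 − 282.9 = 46.1 mOsm/kg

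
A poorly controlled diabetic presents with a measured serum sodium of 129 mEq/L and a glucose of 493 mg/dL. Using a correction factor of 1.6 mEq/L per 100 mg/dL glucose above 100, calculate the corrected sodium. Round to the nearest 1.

Corrected Na = measured Na + 1.6 · (glucose − 100)/100
= 129 + 1.6 · (493 − 100)/100
= 129 + 6.3
= 135.3 mEq/L

135 mEq/L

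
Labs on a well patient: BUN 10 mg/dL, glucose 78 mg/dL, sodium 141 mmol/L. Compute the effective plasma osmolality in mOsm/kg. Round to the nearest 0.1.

286.3 mOsm/kg

Effective osmolality excludes urea (freely permeant across cell membranes):
2·Na + glucose/18
= 2·141 + 78/18
= 282 + 4.33
= 286.33 mOsm/kg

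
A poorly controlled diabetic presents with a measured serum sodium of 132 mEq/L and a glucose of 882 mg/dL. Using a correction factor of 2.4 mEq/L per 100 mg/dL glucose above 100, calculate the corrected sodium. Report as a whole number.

151 mEq/L

Corrected Na = measured Na + 2.4 · (glucose − 100)/100
= 132 + 2.4 · (882 − 100)/100
= 132 + 18.8
= 150.8 mEq/L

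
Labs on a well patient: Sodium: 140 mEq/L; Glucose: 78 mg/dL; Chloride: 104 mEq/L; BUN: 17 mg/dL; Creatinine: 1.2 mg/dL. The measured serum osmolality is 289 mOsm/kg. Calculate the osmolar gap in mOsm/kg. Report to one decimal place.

-1.4 mOsm/kg

Calculated osmolality = 2·Na + glucose/18 + BUN/2.8
= 2·140 + 78/18 + 17/2.8
= 280 + 4.33 + 6.07
= 290.4 mOsm/kg ≈ 290.4 mOsm/kg
Osmolar gap = measured − calculated = 289 − 290.4 = -1.4 mOsm/kg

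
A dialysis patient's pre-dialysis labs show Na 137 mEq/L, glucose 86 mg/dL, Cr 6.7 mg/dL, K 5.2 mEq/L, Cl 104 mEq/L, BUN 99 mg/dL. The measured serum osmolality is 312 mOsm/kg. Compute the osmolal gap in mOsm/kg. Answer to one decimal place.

-2.1 mOsm/kg

Calculated osmolality = 2·Na + glucose/18 + BUN/2.8
= 2·137 + 86/18 + 99/2.8
= 274 + 4.78 + 35.36
= 314.14 mOsm/kg ≈ 314.1 mOsm/kg
Osmolar gap = measured − calculated = 312 − 314.1 = -2.1 mOsm/kg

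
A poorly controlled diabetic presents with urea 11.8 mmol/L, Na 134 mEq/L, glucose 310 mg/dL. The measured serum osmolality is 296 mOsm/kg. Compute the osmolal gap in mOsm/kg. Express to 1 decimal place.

-1.0 mOsm/kg

Calculated osmolality = 2·Na + glucose/18 + urea
= 2·134 + 310/18 + 11.8
= 268 + 17.22 + 11.80
= 297.02 mOsm/kg ≈ 297.0 mOsm/kg
Osmolar gap = measured − calculated = 296 − 297.0 = -1.0 mOsm/kg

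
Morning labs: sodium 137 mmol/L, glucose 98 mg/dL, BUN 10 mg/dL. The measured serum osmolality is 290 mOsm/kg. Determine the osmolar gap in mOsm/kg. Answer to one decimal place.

7.0 mOsm/kg

Calculated osmolality = 2·Na + glucose/18 + BUN/2.8
= 2·137 + 98/18 + 10/2.8
= 274 + 5.44 + 3.57
= 283.01 mOsm/kg ≈ 283.0 mOsm/kg
Osmolar gap = measured − calculated = 290 − 283.0 = 7.0 mOsm/kg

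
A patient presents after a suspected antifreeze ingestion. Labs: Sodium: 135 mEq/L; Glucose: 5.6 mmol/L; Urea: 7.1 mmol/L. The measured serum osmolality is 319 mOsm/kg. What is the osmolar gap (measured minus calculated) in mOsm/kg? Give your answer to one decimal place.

Calculated osmolality = 2·Na + glucose + urea
= 2·135 + 5.6 + 7.1
= 270 + 5.60 + 7.10
= 282.7 mOsm/kg ≈ 282.7 mOsm/kg
Osmolar gap = measured − calculated = 319 − 282.7 = 36.3 mOsm/kg

36.3 mOsm/kg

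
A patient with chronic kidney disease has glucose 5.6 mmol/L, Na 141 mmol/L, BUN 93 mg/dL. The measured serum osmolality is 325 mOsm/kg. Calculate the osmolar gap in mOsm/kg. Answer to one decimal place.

4.2 mOsm/kg

Calculated osmolality = 2·Na + glucose + BUN/2.8
= 2·141 + 5.6 + 93/2.8
= 282 + 5.60 + 33.21
= 320.81 mOsm/kg ≈ 320.8 mOsm/kg
Osmolar gap = measured − calculated = 325 − 320.8 = 4.2 mOsm/kg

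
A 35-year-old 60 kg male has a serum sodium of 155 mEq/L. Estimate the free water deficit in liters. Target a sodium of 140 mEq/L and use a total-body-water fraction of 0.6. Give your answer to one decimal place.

TBW = 0.6 · 60 = 36 L
Free water deficit = TBW · (Na/140 − 1)
= 36 · (155/140 − 1)
= 36 · 0.1071
= 3.86 L

3.9 L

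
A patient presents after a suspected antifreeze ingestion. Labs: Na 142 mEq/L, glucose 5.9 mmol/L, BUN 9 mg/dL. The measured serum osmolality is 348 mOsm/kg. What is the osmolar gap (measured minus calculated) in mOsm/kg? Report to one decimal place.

Calculated osmolality = 2·Na + glucose + BUN/2.8
= 2·142 + 5.9 + 9/2.8
= 284 + 5.90 + 3.21
= 293.11 mOsm/kg ≈ 293.1 mOsm/kg
Osmolar gap = measured − calculated = 348 − 293.1 = 54.9 mOsm/kg

54.9 mOsm/kg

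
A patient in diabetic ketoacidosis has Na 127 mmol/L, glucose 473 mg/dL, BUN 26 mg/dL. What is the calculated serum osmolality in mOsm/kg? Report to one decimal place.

289.6 mOsm/kg

Calculated osmolality = 2·Na + glucose/18 + BUN/2.8
= 2·127 + 473/18 + 26/2.8
= 254 + 26.28 + 9.29
= 289.57 mOsm/kg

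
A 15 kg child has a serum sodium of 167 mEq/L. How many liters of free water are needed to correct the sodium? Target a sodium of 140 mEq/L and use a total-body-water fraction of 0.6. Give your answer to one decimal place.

TBW = 0.6 · 15 = 9 L
Free water deficit = TBW · (Na/140 − 1)
= 9 · (167/140 − 1)
= 9 · 0.1929
= 1.74 L

1.7 L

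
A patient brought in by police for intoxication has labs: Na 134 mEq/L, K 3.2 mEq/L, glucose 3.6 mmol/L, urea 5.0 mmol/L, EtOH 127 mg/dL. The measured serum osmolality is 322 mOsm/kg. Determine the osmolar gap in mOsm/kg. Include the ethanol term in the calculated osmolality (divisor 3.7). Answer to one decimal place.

11.1 mOsm/kg

Calculated osmolality = 2·Na + glucose + urea + ethanol/3.7
= 2·134 + 3.6 + 5 + 127/3.7
= 268 + 3.60 + 5 + 34.32
= 310.92 mOsm/kg ≈ 310.9 mOsm/kg
Osmolar gap = measured − calculated = 322 − 310.9 = 11.1 mOsm/kg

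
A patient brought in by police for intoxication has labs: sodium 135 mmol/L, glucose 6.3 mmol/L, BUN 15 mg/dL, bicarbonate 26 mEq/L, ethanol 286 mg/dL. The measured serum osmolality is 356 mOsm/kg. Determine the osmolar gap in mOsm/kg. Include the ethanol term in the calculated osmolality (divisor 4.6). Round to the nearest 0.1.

Calculated osmolality = 2·Na + glucose + BUN/2.8 + ethanol/4.6
= 2·135 + 6.3 + 15/2.8 + 286/4.6
= 270 + 6.30 + 5.36 + 62.17
= 343.83 mOsm/kg ≈ 343.8 mOsm/kg
Osmolar gap = measured − calculated = 356 − 343.8 = 12.2 mOsm/kg

12.2 mOsm/kg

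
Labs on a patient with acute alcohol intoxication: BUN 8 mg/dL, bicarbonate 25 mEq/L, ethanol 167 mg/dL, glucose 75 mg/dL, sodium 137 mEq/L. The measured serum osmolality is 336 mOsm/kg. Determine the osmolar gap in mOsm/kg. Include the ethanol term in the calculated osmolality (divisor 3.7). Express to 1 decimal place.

9.8 mOsm/kg

Calculated osmolality = 2·Na + glucose/18 + BUN/2.8 + ethanol/3.7
= 2·137 + 75/18 + 8/2.8 + 167/3.7
= 274 + 4.17 + 2.86 + 45.14
= 326.17 mOsm/kg ≈ 326.2 mOsm/kg
Osmolar gap = measured − calculated = 336 − 326.2 = 9.8 mOsm/kg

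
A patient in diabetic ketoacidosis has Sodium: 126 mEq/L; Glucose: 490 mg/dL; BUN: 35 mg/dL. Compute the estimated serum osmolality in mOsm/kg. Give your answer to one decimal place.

291.7 mOsm/kg

Calculated osmolality = 2·Na + glucose/18 + BUN/2.8
= 2·126 + 490/18 + 35/2.8
= 252 + 27.22 + 12.50
= 291.72 mOsm/kg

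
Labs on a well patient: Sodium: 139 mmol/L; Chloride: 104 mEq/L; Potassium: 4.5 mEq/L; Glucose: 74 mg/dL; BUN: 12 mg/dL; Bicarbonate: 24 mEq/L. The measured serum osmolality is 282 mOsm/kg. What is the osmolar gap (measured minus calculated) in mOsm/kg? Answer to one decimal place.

Calculated osmolality = 2·Na + glucose/18 + BUN/2.8
= 2·139 + 74/18 + 12/2.8
= 278 + 4.11 + 4.29
= 286.4 mOsm/kg ≈ 286.4 mOsm/kg
Osmolar gap = measured − calculated = 282 − 286.4 = -4.4 mOsm/kg

-4.4 mOsm/kg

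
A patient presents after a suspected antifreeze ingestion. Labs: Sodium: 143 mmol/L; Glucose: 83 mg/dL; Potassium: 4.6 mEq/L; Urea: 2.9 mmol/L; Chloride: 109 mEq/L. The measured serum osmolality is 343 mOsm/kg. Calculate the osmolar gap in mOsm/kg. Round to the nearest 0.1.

49.5 mOsm/kg

Calculated osmolality = 2·Na + glucose/18 + urea
= 2·143 + 83/18 + 2.9
= 286 + 4.61 + 2.90
= 293.51 mOsm/kg ≈ 293.5 mOsm/kg
Osmolar gap = measured − calculated = 343 − 293.5 = 49.5 mOsm/kg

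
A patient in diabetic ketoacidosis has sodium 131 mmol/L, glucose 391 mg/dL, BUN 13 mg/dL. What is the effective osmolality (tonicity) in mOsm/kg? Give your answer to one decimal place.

283.7 mOsm/kg

Effective osmolality excludes urea (freely permeant across cell membranes):
2·Na + glucose/18
= 2·131 + 391/18
= 262 + 21.72
= 283.72 mOsm/kg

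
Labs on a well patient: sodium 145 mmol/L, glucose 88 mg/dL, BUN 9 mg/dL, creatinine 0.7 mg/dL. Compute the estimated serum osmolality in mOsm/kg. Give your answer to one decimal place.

Calculated osmolality = 2·Na + glucose/18 + BUN/2.8
= 2·145 + 88/18 + 9/2.8
= 290 + 4.89 + 3.21
= 298.1 mOsm/kg

298.1 mOsm/kg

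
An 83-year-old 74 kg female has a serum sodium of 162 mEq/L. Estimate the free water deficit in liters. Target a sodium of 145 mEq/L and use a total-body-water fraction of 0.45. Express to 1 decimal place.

TBW = 0.45 · 74 = 33.3 L
Free water deficit = TBW · (Na/145 − 1)
= 33.3 · (162/145 − 1)
= 33.3 · 0.1172
= 3.9 L

3.9 L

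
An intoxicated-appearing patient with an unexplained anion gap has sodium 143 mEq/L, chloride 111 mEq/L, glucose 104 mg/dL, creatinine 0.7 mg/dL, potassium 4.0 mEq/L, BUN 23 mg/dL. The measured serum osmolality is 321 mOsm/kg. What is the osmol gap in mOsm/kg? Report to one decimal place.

21.0 mOsm/kg

Calculated osmolality = 2·Na + glucose/18 + BUN/2.8
= 2·143 + 104/18 + 23/2.8
= 286 + 5.78 + 8.21
= 299.99 mOsm/kg ≈ 300.0 mOsm/kg
Osmolar gap = measured − calculated = 321 − 300.0 = 21.0 mOsm/kg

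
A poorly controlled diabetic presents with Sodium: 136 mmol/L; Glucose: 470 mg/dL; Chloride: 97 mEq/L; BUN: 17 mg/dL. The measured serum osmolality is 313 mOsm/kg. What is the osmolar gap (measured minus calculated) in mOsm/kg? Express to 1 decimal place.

Calculated osmolality = 2·Na + glucose/18 + BUN/2.8
= 2·136 + 470/18 + 17/2.8
= 272 + 26.11 + 6.07
= 304.18 mOsm/kg ≈ 304.2 mOsm/kg
Osmolar gap = measured − calculated = 313 − 304.2 = 8.8 mOsm/kg

8.8 mOsm/kg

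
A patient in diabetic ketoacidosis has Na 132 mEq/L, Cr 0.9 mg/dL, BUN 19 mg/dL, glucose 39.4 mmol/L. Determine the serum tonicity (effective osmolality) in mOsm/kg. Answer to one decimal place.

303.4 mOsm/kg

Effective osmolality excludes urea (freely permeant across cell membranes):
2·Na + glucose
= 2·132 + 39.4
= 264 + 39.4
= 303.4 mOsm/kg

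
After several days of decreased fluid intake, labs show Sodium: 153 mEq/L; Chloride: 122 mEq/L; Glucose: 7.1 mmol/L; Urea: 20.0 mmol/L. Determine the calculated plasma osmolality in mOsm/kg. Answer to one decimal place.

Calculated osmolality = 2·Na + glucose + urea
= 2·153 + 7.1 + 20
= 306 + 7.10 + 20
= 333.1 mOsm/kg

333.1 mOsm/kg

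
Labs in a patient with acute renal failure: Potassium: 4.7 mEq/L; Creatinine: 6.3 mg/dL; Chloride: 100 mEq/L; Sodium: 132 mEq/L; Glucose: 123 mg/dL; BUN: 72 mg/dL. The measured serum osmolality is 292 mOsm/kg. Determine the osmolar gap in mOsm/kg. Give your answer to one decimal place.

Calculated osmolality = 2·Na + glucose/18 + BUN/2.8
= 2·132 + 123/18 + 72/2.8
= 264 + 6.83 + 25.71
= 296.54 mOsm/kg ≈ 296.5 mOsm/kg
Osmolar gap = measured − calculated = 292 − 296.5 = -4.5 mOsm/kg

-4.5 mOsm/kg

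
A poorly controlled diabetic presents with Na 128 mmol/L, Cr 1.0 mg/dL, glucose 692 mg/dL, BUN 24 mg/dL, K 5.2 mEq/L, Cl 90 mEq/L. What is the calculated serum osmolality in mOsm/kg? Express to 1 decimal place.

303.0 mOsm/kg

Calculated osmolality = 2·Na + glucose/18 + BUN/2.8
= 2·128 + 692/18 + 24/2.8
= 256 + 38.44 + 8.57
= 303.01 mOsm/kg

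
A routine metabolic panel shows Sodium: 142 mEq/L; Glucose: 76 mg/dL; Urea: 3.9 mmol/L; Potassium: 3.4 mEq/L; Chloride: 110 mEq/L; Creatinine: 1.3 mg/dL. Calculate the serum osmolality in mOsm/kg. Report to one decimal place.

292.1 mOsm/kg

Calculated osmolality = 2·Na + glucose/18 + urea
= 2·142 + 76/18 + 3.9
= 284 + 4.22 + 3.90
= 292.12 mOsm/kg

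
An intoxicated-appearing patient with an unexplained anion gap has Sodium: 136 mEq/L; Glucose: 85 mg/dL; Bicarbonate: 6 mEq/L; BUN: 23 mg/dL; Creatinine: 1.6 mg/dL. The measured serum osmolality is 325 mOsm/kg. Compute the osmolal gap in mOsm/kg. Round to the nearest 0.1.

40.1 mOsm/kg

Calculated osmolality = 2·Na + glucose/18 + BUN/2.8
= 2·136 + 85/18 + 23/2.8
= 272 + 4.72 + 8.21
= 284.93 mOsm/kg ≈ 284.9 mOsm/kg
Osmolar gap = measured − calculated = 325 − 284.9 = 40.1 mOsm/kg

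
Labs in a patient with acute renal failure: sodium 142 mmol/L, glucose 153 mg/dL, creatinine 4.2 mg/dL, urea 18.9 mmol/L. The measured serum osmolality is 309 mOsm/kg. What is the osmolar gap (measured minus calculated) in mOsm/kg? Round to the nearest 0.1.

Calculated osmolality = 2·Na + glucose/18 + urea
= 2·142 + 153/18 + 18.9
= 284 + 8.50 + 18.90
= 311.4 mOsm/kg ≈ 311.4 mOsm/kg
Osmolar gap = measured − calculated = 309 − 311.4 = -2.4 mOsm/kg

-2.4 mOsm/kg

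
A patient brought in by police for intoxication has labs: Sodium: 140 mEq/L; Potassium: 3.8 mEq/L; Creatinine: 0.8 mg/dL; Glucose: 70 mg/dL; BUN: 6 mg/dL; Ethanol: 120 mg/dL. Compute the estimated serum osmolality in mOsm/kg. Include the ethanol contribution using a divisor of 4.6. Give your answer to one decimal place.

Calculated osmolality = 2·Na + glucose/18 + BUN/2.8 + ethanol/4.6
= 2·140 + 70/18 + 6/2.8 + 120/4.6
= 280 + 3.89 + 2.14 + 26.09
= 312.12 mOsm/kg

312.1 mOsm/kg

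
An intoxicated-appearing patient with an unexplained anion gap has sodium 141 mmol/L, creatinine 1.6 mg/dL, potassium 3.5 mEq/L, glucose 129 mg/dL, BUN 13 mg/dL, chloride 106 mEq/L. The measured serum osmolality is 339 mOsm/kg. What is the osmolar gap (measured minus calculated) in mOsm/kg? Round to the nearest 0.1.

45.2 mOsm/kg

Calculated osmolality = 2·Na + glucose/18 + BUN/2.8
= 2·141 + 129/18 + 13/2.8
= 282 + 7.17 + 4.64
= 293.81 mOsm/kg ≈ 293.8 mOsm/kg
Osmolar gap = measured − calculated = 339 − 293.8 = 45.2 mOsm/kg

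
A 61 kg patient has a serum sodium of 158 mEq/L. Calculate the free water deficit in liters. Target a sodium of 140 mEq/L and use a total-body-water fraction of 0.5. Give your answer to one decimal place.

TBW = 0.5 · 61 = 30.5 L
Free water deficit = TBW · (Na/140 − 1)
= 30.5 · (158/140 − 1)
= 30.5 · 0.1286
= 3.92 L

3.9 L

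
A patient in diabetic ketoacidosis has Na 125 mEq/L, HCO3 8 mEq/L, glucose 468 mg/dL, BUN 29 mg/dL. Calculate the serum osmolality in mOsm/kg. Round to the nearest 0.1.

Calculated osmolality = 2·Na + glucose/18 + BUN/2.8
= 2·125 + 468/18 + 29/2.8
= 250 + 26 + 10.36
= 286.36 mOsm/kg

286.4 mOsm/kg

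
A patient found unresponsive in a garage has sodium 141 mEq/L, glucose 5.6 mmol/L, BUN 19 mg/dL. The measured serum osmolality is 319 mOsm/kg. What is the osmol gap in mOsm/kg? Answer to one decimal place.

24.6 mOsm/kg

Calculated osmolality = 2·Na + glucose + BUN/2.8
= 2·141 + 5.6 + 19/2.8
= 282 + 5.60 + 6.79
= 294.39 mOsm/kg ≈ 294.4 mOsm/kg
Osmolar gap = measured − calculated = 319 − 294.4 = 24.6 mOsm/kg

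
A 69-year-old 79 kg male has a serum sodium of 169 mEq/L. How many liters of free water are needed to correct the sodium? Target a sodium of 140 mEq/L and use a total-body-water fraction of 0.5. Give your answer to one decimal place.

8.2 L

TBW = 0.5 · 79 = 39.5 L
Free water deficit = TBW · (Na/140 − 1)
= 39.5 · (169/140 − 1)
= 39.5 · 0.2071
= 8.18 L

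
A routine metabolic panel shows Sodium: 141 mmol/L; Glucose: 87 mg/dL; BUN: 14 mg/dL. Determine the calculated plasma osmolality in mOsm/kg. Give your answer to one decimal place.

Calculated osmolality = 2·Na + glucose/18 + BUN/2.8
= 2·141 + 87/18 + 14/2.8
= 282 + 4.83 + 5
= 291.83 mOsm/kg

291.8 mOsm/kg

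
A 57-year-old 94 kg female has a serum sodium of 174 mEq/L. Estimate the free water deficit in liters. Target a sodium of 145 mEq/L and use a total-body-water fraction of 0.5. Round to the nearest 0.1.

TBW = 0.5 · 94 = 47 L
Free water deficit = TBW · (Na/145 − 1)
= 47 · (174/145 − 1)
= 47 · 0.2
= 9.4 L

9.4 L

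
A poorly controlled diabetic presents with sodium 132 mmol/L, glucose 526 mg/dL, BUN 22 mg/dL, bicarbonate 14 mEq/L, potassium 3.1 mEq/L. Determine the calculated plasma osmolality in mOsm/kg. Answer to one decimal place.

301.1 mOsm/kg

Calculated osmolality = 2·Na + glucose/18 + BUN/2.8
= 2·132 + 526/18 + 22/2.8
= 264 + 29.22 + 7.86
= 301.08 mOsm/kg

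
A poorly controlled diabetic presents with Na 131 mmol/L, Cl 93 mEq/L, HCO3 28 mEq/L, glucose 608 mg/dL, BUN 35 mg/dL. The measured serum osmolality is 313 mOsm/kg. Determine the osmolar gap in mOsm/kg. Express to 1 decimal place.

Calculated osmolality = 2·Na + glucose/18 + BUN/2.8
= 2·131 + 608/18 + 35/2.8
= 262 + 33.78 + 12.50
= 308.28 mOsm/kg ≈ 308.3 mOsm/kg
Osmolar gap = measured − calculated = 313 − 308.3 = 4.7 mOsm/kg

4.7 mOsm/kg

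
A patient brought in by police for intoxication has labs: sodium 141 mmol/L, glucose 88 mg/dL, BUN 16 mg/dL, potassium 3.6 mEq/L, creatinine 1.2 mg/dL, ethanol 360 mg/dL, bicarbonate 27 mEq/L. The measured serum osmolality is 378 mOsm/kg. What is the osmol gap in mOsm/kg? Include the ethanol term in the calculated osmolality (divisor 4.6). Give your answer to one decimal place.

7.1 mOsm/kg

Calculated osmolality = 2·Na + glucose/18 + BUN/2.8 + ethanol/4.6
= 2·141 + 88/18 + 16/2.8 + 360/4.6
= 282 + 4.89 + 5.71 + 78.26
= 370.86 mOsm/kg ≈ 370.9 mOsm/kg
Osmolar gap = measured − calculated = 378 − 370.9 = 7.1 mOsm/kg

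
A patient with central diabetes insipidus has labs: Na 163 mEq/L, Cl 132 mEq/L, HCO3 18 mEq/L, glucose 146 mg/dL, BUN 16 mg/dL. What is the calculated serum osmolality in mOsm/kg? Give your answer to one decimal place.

339.8 mOsm/kg

Calculated osmolality = 2·Na + glucose/18 + BUN/2.8
= 2·163 + 146/18 + 16/2.8
= 326 + 8.11 + 5.71
= 339.82 mOsm/kg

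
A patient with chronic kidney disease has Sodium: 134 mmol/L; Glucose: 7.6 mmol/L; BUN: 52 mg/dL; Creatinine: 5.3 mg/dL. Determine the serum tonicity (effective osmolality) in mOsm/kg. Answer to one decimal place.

Effective osmolality excludes urea (freely permeant across cell membranes):
2·Na + glucose
= 2·134 + 7.6
= 268 + 7.6
= 275.6 mOsm/kg

275.6 mOsm/kg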